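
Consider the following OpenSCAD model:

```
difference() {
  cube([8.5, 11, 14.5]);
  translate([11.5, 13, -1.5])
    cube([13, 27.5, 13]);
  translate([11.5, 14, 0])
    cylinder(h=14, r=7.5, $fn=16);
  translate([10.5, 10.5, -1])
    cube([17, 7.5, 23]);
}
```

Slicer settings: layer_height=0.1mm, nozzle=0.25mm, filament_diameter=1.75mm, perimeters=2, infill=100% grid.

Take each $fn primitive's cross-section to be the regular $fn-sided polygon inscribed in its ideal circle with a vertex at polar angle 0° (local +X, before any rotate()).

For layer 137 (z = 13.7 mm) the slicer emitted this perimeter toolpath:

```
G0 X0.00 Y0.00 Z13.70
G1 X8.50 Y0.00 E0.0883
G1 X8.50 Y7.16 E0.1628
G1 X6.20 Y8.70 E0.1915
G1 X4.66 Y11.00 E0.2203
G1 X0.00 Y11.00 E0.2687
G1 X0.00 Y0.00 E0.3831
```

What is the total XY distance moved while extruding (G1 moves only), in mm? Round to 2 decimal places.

36.86 mm

Sum the Euclidean lengths of each G1 segment: total = 36.86 mm.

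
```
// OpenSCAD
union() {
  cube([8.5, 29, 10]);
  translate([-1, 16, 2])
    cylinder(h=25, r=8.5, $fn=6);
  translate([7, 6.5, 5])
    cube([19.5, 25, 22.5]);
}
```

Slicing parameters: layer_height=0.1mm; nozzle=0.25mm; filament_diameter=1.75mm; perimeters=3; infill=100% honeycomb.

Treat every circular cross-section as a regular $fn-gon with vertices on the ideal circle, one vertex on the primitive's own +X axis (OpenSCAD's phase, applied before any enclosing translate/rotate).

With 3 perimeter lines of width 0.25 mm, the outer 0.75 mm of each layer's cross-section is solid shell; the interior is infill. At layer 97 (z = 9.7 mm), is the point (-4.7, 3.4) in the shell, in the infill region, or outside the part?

outside

At z = 9.7 mm: the 8.5×29 cube contributes its full rectangle; the r=8.5 cylinder at (-1, 16) gives a regular 6-gon of circumradius 8.5 (constant along its height); the cube at (7, 6.5) is present — its section is the full 19.5×25 rectangle; Combining (union): the regions partially overlap (shared area 112.88 mm²), so overlapping operands fuse into one piece — 1 connected region. Overall, the cross-section is a single solid region. The nearest boundary edge runs (0.00, 0.00)→(0.00, 8.64); distance from the point to it = 4.70 mm. The point is not inside any of the regions above, so it lies outside the cross-section (4.70 mm from the nearest boundary).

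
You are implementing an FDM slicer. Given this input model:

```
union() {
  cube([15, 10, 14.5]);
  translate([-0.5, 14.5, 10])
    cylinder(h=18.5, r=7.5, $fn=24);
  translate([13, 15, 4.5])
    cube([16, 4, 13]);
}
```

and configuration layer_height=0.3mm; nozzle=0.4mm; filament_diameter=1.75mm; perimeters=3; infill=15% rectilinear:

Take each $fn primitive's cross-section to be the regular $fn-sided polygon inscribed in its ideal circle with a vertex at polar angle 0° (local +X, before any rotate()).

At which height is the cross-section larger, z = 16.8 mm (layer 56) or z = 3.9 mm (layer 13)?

Layer 56 (z = 16.8): the cube does not reach this height (z outside [0, 14.5]); the r=7.5 cylinder at (-0.5, 14.5) gives a regular 24-gon of circumradius 7.5 (constant along its height) (area = (24/2)·7.500²·sin(360°/24) = 174.70 mm²); the cube at (13, 15) is present — its section is the full 16×4 rectangle (area 64.00 mm²); Combining (union): the 2 present regions are separate (no shared area or edge), so areas and boundary lengths simply add and each stays a separate island — area = 238.70 mm². So its area = 238.70 mm². Layer 13 (z = 3.9): the cube is present — its section is the full 15×10 rectangle (area 150.00 mm²); the cylinder at (-0.5, 14.5) does not reach this height (z outside [10, 28.5]); the cube at (13, 15) is not intersected at this z (z outside [4.5, 17.5]); Merging all regions: only the 15×10 cube is present, so the union is just that shape — area = 150.00 mm². So its area = 150.00 mm². Layer 56 is larger (238.70 vs 150.00 mm²).

layer 56 (z = 16.8 mm)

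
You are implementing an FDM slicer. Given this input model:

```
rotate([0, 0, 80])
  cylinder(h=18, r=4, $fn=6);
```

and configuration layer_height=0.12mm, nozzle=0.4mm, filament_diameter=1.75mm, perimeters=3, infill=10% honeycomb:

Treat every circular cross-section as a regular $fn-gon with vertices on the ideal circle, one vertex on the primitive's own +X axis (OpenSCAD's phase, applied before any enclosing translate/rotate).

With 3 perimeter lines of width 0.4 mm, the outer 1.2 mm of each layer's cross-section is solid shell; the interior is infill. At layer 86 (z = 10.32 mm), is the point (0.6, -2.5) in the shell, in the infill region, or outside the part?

shell

At z = 10.32 mm: the r=4 cylinder gives a regular 6-gon of circumradius 4 (constant along its height); (whole slice rotated 80° about Z — lengths, areas and connectivity unchanged). Overall, the cross-section is a single solid region. Undo the 80° rotation: the query point maps to (-2.358, -1.025) in the un-rotated model frame. The nearest boundary edge runs (-4.00, 0.00)→(-2.00, -3.46); distance from the point to it = 0.91 mm. The point is inside the cross-section, 0.91 mm from the nearest boundary — within the 1.2 mm shell band (3 × 0.4).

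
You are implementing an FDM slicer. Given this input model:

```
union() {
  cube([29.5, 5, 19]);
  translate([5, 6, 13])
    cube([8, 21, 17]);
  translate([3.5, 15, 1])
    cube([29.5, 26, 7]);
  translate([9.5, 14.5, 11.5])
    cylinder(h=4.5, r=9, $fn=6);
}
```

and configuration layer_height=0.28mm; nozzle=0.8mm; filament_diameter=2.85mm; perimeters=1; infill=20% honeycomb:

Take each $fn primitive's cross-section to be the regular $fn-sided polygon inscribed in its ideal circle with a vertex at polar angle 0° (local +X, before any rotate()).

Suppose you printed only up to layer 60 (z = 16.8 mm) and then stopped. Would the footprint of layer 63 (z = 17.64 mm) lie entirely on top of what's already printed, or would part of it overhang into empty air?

Compare the two slices. At z = 16.8: the 29.5×5 cube contributes its full rectangle (area 147.50 mm²); the cube at (5, 6) is present — its section is the full 8×21 rectangle (area 168.00 mm²); the cube at (3.5, 15) is absent (z outside [1, 8]); the cylinder at (9.5, 14.5) does not reach this height (z outside [11.5, 16]); Taking the union: the 2 present regions are separate (no shared area or edge), so areas and boundary lengths simply add and each stays a separate island — area = 315.50 mm². At z = 17.64: the 29.5×5 cube contributes its full rectangle (area 147.50 mm²); the cube at (5, 6) is present — its section is the full 8×21 rectangle (area 168.00 mm²); the cube at (3.5, 15) is absent (z outside [1, 8]); the cylinder at (9.5, 14.5) does not reach this height (z outside [11.5, 16]); Merging all regions: the 2 present regions are separate (no shared area or edge), so areas and boundary lengths simply add and each stays a separate island — area = 315.50 mm². Checking containment: the cross-section at z = 17.64 is a subset of the cross-section at z = 16.8.

entirely on top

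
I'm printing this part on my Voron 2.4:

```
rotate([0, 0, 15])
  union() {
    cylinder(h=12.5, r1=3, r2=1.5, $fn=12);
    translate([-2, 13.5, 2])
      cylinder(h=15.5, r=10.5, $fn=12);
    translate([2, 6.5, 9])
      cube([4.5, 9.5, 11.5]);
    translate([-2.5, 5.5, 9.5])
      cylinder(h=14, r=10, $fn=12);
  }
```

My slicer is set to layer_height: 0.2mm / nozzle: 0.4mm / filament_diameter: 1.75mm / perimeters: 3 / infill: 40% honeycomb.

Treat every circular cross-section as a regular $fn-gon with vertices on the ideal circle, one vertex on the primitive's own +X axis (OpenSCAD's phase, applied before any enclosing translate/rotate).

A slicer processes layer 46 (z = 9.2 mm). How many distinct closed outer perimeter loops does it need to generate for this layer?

At z = 9.2 mm: the cone: at t=0.736 of its height the radius interpolates to r₁+(r₂−r₁)t = 1.896, giving a regular 12-gon of that circumradius; the r=10.5 cylinder at (-2, 13.5) contributes a regular 12-gon of circumradius 10.5; the 4.5×9.5 cube at (2, 6.5) contributes its full rectangle; the cylinder at (-2.5, 5.5) is not intersected at this z (z outside [9.5, 23.5]); Taking the union: the regions partially overlap (shared area 42.08 mm²), so overlapping operands fuse into one piece — 2 connected regions; (rotated 15° about Z; rotation is an isometry so areas/perimeters/island counts are preserved). The result has 2 disconnected regions.

2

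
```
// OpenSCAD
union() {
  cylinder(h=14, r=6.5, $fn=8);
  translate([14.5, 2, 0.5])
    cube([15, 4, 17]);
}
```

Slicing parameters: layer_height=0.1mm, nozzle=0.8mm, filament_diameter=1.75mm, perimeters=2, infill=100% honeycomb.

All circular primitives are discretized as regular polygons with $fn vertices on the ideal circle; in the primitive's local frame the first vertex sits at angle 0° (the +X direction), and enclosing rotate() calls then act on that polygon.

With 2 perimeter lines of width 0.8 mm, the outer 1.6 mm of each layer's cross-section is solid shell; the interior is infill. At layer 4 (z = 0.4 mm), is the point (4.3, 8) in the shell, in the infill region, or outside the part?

At z = 0.4 mm: the cylinder: section is a regular 8-gon, circumradius r=6.5; the cube at (14.5, 2) does not reach this height (z outside [0.5, 17.5]); Taking the union: only the r=6.5 cylinder is present, so the union is just that shape — 1 connected region. Overall, the cross-section is a single solid region. The nearest boundary edge runs (4.60, 4.60)→(0.00, 6.50); distance from the point to it = 3.03 mm. The point is not inside any of the regions above, so it lies outside the cross-section (3.03 mm from the nearest boundary).

outside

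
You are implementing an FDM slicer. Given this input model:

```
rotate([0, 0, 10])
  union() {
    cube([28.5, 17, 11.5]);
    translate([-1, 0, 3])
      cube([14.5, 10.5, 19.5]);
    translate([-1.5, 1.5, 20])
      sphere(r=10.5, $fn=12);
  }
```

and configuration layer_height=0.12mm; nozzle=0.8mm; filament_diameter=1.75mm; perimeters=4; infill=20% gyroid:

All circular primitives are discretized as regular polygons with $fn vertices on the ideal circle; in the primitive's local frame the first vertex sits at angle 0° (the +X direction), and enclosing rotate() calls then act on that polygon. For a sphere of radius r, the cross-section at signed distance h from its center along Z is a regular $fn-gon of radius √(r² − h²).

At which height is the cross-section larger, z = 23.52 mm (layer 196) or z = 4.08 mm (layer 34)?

layer 34 (z = 4.08 mm)

Layer 196 (z = 23.52): the cube is not intersected at this z (z outside [0, 11.5]); the cube at (-1, 0) is absent (z outside [3, 22.5]); the sphere at (-1.5, 1.5): section is a regular 12-gon, circumradius = √(r²−h²) = √(10.5²−3.52²) = 9.892 (area = (12/2)·9.892²·sin(360°/12) = 293.58 mm²); Combining (union): only the r=10.5 sphere at (-1.5, 1.5) is present, so the union is just that shape — area = 293.58 mm²; (rotated 10° about Z; rotation is an isometry so areas/perimeters/island counts are preserved). So its area = 293.58 mm². Layer 34 (z = 4.08): the 28.5×17 cube contributes its full rectangle (area 484.50 mm²); the cube at (-1, 0) is present — its section is the full 14.5×10.5 rectangle (area 152.25 mm²); the sphere at (-1.5, 1.5) is absent (|z−center|=15.920 > r=10.5); Combining (union): the regions partially overlap — summed areas 636.75 mm² minus the doubly-counted overlap 141.75 mm² gives 495.00 mm² — area = 495.00 mm²; (rotated 10° about Z; rotation is an isometry so areas/perimeters/island counts are preserved). So its area = 495.00 mm². Layer 34 is larger (495.00 vs 293.58 mm²).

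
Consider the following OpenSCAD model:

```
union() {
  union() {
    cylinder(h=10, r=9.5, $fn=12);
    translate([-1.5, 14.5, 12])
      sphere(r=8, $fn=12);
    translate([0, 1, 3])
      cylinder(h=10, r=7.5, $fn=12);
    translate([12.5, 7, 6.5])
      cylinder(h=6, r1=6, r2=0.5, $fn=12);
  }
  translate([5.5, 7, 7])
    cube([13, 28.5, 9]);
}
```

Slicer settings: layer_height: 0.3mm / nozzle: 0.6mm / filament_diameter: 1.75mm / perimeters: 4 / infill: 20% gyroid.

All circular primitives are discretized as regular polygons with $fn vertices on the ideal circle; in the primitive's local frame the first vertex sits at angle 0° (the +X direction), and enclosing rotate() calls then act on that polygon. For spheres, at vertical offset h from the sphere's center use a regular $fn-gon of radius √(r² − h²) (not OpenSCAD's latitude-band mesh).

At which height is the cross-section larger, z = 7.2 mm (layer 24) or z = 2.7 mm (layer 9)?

Layer 24 (z = 7.2): the r=9.5 cylinder contributes a regular 12-gon of circumradius 9.5 (area = (12/2)·9.500²·sin(360°/12) = 270.75 mm²); the sphere at (-1.5, 14.5): section is a regular 12-gon, circumradius = √(r²−h²) = √(8²−4.8²) = 6.400 (area = (12/2)·6.400²·sin(360°/12) = 122.88 mm²); the r=7.5 cylinder at (0, 1) gives a regular 12-gon of circumradius 7.5 (constant along its height) (area = (12/2)·7.500²·sin(360°/12) = 168.75 mm²); the cone at (12.5, 7): at t=0.117 of its height the radius interpolates to r₁+(r₂−r₁)t = 5.358, giving a regular 12-gon of that circumradius (area = (12/2)·5.358²·sin(360°/12) = 86.14 mm²); Taking the union: the regions partially overlap — summed areas 648.52 mm² minus the doubly-counted overlap 172.63 mm² gives 475.89 mm² — area = 475.89 mm²; the 13×28.5 cube at (5.5, 7) contributes its full rectangle (area 370.50 mm²); Taking the union: the regions partially overlap — summed areas 846.39 mm² minus the doubly-counted overlap 43.18 mm² gives 803.21 mm² — area = 803.21 mm². So its area = 803.21 mm². Layer 9 (z = 2.7): the cylinder: section is a regular 12-gon, circumradius r=9.5 (area = (12/2)·9.500²·sin(360°/12) = 270.75 mm²); the sphere at (-1.5, 14.5) is not intersected at this z (|z−center|=9.300 > r=8); the cylinder at (0, 1) does not reach this height (z outside [3, 13]); the cone at (12.5, 7) is absent (z outside [6.5, 12.5]); Merging all regions: only the r=9.5 cylinder is present, so the union is just that shape — area = 270.75 mm²; the cube at (5.5, 7) does not reach this height (z outside [7, 16]); Merging all regions: only that combined region is present, so the union is just that shape — area = 270.75 mm². So its area = 270.75 mm². Layer 24 is larger (803.21 vs 270.75 mm²).

layer 24 (z = 7.2 mm)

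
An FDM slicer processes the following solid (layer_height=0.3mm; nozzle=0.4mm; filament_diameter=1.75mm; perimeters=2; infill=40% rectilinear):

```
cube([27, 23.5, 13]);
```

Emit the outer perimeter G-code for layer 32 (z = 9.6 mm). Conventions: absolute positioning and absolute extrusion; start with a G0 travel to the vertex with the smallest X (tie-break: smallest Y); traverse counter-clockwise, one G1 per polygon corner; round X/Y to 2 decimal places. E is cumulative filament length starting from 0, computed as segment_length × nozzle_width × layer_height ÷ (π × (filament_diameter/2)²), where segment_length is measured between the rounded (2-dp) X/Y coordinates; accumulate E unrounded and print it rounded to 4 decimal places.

G0 X0.00 Y0.00 Z9.60
G1 X27.00 Y0.00 E1.3470
G1 X27.00 Y23.50 E2.5195
G1 X0.00 Y23.50 E3.8665
G1 X0.00 Y0.00 E5.0389

At z = 9.6 mm: the cube is present — its section is the full 27×23.5 rectangle. The outline is a single polygon with 4 vertices. Extrusion per mm of travel: 0.4 × 0.3 / (π × 0.875²) = 0.049890. Accumulating E over each segment gives final E = 5.0389.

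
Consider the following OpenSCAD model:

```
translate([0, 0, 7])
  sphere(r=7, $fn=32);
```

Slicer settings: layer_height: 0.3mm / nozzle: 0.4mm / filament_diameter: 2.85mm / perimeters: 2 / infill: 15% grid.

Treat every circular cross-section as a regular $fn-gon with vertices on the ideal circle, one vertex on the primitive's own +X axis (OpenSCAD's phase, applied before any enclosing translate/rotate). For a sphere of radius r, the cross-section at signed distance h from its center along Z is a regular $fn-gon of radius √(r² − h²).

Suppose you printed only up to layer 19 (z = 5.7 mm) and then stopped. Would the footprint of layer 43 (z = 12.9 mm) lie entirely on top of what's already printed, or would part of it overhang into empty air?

Compare the two slices. At z = 5.7: the r=7 sphere contributes a regular 32-gon of circumradius √(7²−1.3²) = 6.878 (area = (32/2)·6.878²·sin(360°/32) = 147.68 mm²). At z = 12.9: the r=7 sphere slices to a regular 32-gon of circumradius 3.767 (√(r²−h²) with h=5.9 from center) (area = (32/2)·3.767²·sin(360°/32) = 44.29 mm²). Checking containment: the cross-section at z = 12.9 is a subset of the cross-section at z = 5.7.

entirely on top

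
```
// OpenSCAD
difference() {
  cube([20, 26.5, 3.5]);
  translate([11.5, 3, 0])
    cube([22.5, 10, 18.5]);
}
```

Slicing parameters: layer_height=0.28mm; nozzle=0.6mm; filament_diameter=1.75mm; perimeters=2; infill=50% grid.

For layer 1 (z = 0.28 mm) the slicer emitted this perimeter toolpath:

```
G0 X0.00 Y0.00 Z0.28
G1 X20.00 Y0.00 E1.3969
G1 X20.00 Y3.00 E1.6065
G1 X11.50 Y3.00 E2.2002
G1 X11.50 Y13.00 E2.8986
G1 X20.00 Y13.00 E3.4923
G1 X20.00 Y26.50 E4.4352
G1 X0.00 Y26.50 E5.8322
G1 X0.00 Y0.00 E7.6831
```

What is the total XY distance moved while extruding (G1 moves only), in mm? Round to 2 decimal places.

110.00 mm

Sum the Euclidean lengths of each G1 segment: total = 110.00 mm.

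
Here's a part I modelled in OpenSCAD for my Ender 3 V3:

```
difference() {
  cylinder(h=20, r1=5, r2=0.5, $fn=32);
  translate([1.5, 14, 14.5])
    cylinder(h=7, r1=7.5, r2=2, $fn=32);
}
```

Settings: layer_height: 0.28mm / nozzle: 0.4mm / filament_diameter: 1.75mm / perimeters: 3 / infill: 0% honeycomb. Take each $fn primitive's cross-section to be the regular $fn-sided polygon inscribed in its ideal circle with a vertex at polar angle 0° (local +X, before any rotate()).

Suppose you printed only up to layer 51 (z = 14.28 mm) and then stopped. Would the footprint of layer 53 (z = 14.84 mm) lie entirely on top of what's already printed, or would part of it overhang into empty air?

Compare the two slices. At z = 14.28: the cone contributes a regular 32-gon of circumradius 1.787 (interpolated between r1=5 and r2=0.5 at t=0.714) (area = (32/2)·1.787²·sin(360°/32) = 9.97 mm²); the cone at (1.5, 14) is not intersected at this z (z outside [14.5, 21.5]); Taking the first minus the rest: none of the subtracted shapes is present at this height, so the cone is unchanged — area = 9.97 mm². At z = 14.84: the cone (r1=5→r2=0.5) has section circumradius 1.661 here — a regular 32-gon (area = (32/2)·1.661²·sin(360°/32) = 8.61 mm²); the cone at (1.5, 14): at t=0.049 of its height the radius interpolates to r₁+(r₂−r₁)t = 7.233, giving a regular 32-gon of that circumradius (area = (32/2)·7.233²·sin(360°/32) = 163.30 mm²); Subtracting the remaining from the first: starting from the cone (8.61 mm²), the cone at (1.5, 14) misses the remaining region (no effect) — area = 8.61 mm². Checking containment: the cross-section at z = 14.84 is a subset of the cross-section at z = 14.28.

entirely on top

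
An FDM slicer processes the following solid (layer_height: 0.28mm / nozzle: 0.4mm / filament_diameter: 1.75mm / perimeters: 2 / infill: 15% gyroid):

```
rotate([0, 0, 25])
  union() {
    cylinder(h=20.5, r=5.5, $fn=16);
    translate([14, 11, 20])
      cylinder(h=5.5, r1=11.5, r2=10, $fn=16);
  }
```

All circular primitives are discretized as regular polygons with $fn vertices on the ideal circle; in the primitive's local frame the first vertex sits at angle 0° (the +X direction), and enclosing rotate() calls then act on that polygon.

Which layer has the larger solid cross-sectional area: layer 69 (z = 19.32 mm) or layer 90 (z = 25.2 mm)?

Layer 69 (z = 19.32): the r=5.5 cylinder gives a regular 16-gon of circumradius 5.5 (constant along its height) (area = (16/2)·5.500²·sin(360°/16) = 92.61 mm²); the cone at (14, 11) does not reach this height (z outside [20, 25.5]); Merging all regions: only the r=5.5 cylinder is present, so the union is just that shape — area = 92.61 mm²; (rotated 25° about Z; rotation is an isometry so areas/perimeters/island counts are preserved). So its area = 92.61 mm². Layer 90 (z = 25.2): the cylinder is not intersected at this z (z outside [0, 20.5]); the cone at (14, 11) contributes a regular 16-gon of circumradius 10.082 (interpolated between r1=11.5 and r2=10 at t=0.945) (area = (16/2)·10.082²·sin(360°/16) = 311.18 mm²); Taking the union: only the cone at (14, 11) is present, so the union is just that shape — area = 311.18 mm²; (rotated 25° about Z; rotation is an isometry so areas/perimeters/island counts are preserved). So its area = 311.18 mm². Layer 90 is larger (311.18 vs 92.61 mm²).

layer 90 (z = 25.2 mm)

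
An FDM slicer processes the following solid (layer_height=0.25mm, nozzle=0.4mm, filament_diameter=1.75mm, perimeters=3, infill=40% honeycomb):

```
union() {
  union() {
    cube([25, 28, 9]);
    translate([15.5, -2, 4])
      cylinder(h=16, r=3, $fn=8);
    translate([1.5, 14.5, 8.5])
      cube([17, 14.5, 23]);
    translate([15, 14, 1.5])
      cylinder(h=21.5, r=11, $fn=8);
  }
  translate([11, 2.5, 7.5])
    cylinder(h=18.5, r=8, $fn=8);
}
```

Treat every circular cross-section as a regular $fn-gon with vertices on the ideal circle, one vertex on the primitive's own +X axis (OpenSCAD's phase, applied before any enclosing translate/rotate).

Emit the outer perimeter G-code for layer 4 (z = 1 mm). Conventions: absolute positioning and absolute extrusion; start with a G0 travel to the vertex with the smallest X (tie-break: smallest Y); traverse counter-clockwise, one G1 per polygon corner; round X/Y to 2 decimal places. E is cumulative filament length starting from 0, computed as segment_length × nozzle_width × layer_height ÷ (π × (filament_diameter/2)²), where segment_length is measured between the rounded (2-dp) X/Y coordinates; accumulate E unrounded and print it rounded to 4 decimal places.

At z = 1 mm: the cube (footprint 25×28) is included at this height; the cylinder at (15.5, -2) is absent (z outside [4, 20]); the cube at (1.5, 14.5) is not intersected at this z (z outside [8.5, 31.5]); the cylinder at (15, 14) does not reach this height (z outside [1.5, 23]); Combining (union): only the 25×28 cube is present, so the union is just that shape — 1 connected region; the cylinder at (11, 2.5) is not intersected at this z (z outside [7.5, 26]); Combining (union): only that combined region is present, so the union is just that shape — 1 connected region. The outline is a single polygon with 4 vertices. Extrusion per mm of travel: 0.4 × 0.25 / (π × 0.875²) = 0.041575. Accumulating E over each segment gives final E = 4.4070.

G0 X0.00 Y0.00 Z1.00
G1 X25.00 Y0.00 E1.0394
G1 X25.00 Y28.00 E2.2035
G1 X0.00 Y28.00 E3.2429
G1 X0.00 Y0.00 E4.4070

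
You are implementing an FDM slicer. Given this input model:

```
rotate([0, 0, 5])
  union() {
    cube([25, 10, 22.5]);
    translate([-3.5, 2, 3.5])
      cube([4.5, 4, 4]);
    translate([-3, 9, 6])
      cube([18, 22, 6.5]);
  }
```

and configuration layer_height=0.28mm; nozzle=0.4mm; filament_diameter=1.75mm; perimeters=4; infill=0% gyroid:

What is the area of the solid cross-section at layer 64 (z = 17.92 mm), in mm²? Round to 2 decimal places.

250.00 mm²

At z = 17.92 mm: the cube is present — its section is the full 25×10 rectangle (area 250.00 mm²); the cube at (-3.5, 2) is not intersected at this z (z outside [3.5, 7.5]); the cube at (-3, 9) is not intersected at this z (z outside [6, 12.5]); Taking the union: only the 25×10 cube is present, so the union is just that shape — area = 250.00 mm²; (rotated 5° about Z; rotation is an isometry so areas/perimeters/island counts are preserved). Overall, the cross-section is a single solid region. Net area = 250.00 mm².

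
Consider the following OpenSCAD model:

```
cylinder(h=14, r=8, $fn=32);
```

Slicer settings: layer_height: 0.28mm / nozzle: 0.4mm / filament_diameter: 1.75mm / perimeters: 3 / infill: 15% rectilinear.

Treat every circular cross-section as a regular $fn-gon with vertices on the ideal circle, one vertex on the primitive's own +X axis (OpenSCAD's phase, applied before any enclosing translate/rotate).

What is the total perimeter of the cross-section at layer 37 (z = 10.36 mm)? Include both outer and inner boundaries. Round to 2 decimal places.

50.18 mm

At z = 10.36 mm: the cylinder: section is a regular 32-gon, circumradius r=8 (perimeter = 2·32·8.000·sin(180°/32) = 50.18 mm). Overall, the cross-section is a single solid region. Total boundary length (outer) = 50.18 mm.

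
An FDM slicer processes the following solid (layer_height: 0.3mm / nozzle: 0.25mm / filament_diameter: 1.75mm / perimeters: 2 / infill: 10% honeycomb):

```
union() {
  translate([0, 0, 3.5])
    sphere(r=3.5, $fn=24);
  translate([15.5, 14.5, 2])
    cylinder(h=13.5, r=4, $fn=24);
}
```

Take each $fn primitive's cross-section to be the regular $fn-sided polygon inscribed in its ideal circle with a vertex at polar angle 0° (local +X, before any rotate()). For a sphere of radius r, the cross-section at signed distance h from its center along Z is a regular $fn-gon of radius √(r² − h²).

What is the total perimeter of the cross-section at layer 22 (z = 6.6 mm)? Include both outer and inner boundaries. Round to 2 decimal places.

35.24 mm

At z = 6.6 mm: the r=3.5 sphere contributes a regular 24-gon of circumradius √(3.5²−3.1²) = 1.625 (perimeter = 2·24·1.625·sin(180°/24) = 10.18 mm); the r=4 cylinder at (15.5, 14.5) gives a regular 24-gon of circumradius 4 (constant along its height) (perimeter = 2·24·4.000·sin(180°/24) = 25.06 mm); Taking the union: the 2 present regions are separate (no shared area or edge), so areas and boundary lengths simply add and each stays a separate island — boundary = 35.24 mm. Overall, the cross-section has 2 separate islands. Total boundary length (outer) = 35.24 mm.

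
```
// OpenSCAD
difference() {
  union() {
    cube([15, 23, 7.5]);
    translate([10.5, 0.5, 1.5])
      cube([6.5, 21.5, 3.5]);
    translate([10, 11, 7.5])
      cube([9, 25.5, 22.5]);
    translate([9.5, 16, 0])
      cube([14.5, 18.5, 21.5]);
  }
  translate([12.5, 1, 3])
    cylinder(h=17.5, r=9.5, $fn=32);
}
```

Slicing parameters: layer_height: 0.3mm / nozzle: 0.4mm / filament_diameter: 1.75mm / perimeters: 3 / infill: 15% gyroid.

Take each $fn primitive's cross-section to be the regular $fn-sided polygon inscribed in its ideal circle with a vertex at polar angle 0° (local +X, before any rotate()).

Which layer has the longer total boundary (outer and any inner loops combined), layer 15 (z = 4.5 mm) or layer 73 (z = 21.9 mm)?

Layer 15 (z = 4.5): the cube (footprint 15×23) is included at this height (perimeter 76.00 mm); the 6.5×21.5 cube at (10.5, 0.5) contributes its full rectangle (perimeter 56.00 mm); the cube at (10, 11) is absent (z outside [7.5, 30]); the cube at (9.5, 16) is present — its section is the full 14.5×18.5 rectangle (perimeter 66.00 mm); Taking the union: the regions partially overlap (shared area 147.25 mm²), so the edge portions inside another operand are dropped and the merged outline is re-measured after clipping — boundary = 117.00 mm; the cylinder at (12.5, 1): section is a regular 32-gon, circumradius r=9.5 (perimeter = 2·32·9.500·sin(180°/32) = 59.59 mm); After the difference (first − rest): starting from that combined region, the r=9.5 cylinder at (12.5, 1) partially overlaps it — only the 124.33 mm² overlap (of its 281.71 mm²) is removed, clipping the outline — boundary = 114.39 mm. So its perimeter = 114.39 mm. Layer 73 (z = 21.9): the cube is absent (z outside [0, 7.5]); the cube at (10.5, 0.5) is not intersected at this z (z outside [1.5, 5]); the cube at (10, 11) is present — its section is the full 9×25.5 rectangle (perimeter 69.00 mm); the cube at (9.5, 16) is not intersected at this z (z outside [0, 21.5]); Merging all regions: only the 9×25.5 cube at (10, 11) is present, so the union is just that shape — boundary = 69.00 mm; the cylinder at (12.5, 1) is not intersected at this z (z outside [3, 20.5]); After the difference (first − rest): none of the subtracted shapes is present at this height, so the result so far is unchanged — boundary = 69.00 mm. So its perimeter = 69.00 mm. Layer 15 is larger (114.39 vs 69.00 mm).

layer 15 (z = 4.5 mm)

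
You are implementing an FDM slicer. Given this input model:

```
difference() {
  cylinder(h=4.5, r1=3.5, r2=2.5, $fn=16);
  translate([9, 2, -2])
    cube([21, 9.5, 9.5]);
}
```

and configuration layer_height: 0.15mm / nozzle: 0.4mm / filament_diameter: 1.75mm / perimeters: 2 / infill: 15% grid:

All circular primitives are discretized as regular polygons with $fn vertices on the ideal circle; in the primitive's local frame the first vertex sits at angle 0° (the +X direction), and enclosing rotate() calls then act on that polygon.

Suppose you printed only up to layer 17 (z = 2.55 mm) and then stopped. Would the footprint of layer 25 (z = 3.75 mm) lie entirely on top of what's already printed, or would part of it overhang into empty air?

entirely on top

Compare the two slices. At z = 2.55: the cone: at t=0.567 of its height the radius interpolates to r₁+(r₂−r₁)t = 2.933, giving a regular 16-gon of that circumradius (area = (16/2)·2.933²·sin(360°/16) = 26.34 mm²); the cube at (9, 2) is present — its section is the full 21×9.5 rectangle (area 199.50 mm²); Taking the first minus the rest: starting from the cone (26.34 mm²), the 21×9.5 cube at (9, 2) misses the remaining region (no effect) — area = 26.34 mm². At z = 3.75: the cone (r1=3.5→r2=2.5) has section circumradius 2.667 here — a regular 16-gon (area = (16/2)·2.667²·sin(360°/16) = 21.77 mm²); the 21×9.5 cube at (9, 2) contributes its full rectangle (area 199.50 mm²); Taking the first minus the rest: starting from the cone (21.77 mm²), the 21×9.5 cube at (9, 2) misses the remaining region (no effect) — area = 21.77 mm². Checking containment: the cross-section at z = 3.75 is a subset of the cross-section at z = 2.55.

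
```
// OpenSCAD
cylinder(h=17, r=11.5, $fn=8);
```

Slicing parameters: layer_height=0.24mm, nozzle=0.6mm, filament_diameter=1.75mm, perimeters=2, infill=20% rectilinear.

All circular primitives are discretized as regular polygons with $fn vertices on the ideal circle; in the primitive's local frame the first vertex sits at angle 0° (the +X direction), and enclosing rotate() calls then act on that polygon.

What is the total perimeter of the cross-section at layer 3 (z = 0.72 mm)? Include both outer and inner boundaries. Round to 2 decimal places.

At z = 0.72 mm: the cylinder: section is a regular 8-gon, circumradius r=11.5 (perimeter = 2·8·11.500·sin(180°/8) = 70.41 mm). Overall, the cross-section is a single solid region. Total boundary length (outer) = 70.41 mm.

70.41 mm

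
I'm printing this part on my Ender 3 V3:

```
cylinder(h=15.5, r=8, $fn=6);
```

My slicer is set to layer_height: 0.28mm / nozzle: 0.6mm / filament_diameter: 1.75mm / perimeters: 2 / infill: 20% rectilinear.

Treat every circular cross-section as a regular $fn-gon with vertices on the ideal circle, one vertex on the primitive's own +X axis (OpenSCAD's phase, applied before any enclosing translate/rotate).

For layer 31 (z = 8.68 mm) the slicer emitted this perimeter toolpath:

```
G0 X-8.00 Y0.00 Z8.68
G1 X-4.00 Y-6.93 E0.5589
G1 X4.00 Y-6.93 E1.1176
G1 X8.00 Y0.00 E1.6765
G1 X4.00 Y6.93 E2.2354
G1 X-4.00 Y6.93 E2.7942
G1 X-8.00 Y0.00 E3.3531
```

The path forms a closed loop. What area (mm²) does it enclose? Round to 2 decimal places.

Apply the shoelace formula to the sequence of (X, Y) vertices; enclosed area = 166.32 mm².

166.32 mm²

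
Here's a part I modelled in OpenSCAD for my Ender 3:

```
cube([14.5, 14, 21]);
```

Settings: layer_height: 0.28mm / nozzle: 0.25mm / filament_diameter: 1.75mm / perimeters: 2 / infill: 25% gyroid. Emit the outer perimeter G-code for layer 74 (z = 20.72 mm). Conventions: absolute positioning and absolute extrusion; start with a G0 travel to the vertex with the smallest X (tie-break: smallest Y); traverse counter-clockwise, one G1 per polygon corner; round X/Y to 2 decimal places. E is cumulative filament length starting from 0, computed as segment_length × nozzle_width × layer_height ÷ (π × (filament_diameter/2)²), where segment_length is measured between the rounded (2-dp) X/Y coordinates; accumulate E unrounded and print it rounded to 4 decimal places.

At z = 20.72 mm: the cube (footprint 14.5×14) is included at this height. The outline is a single polygon with 4 vertices. Extrusion per mm of travel: 0.25 × 0.28 / (π × 0.875²) = 0.029103. Accumulating E over each segment gives final E = 1.6588.

G0 X0.00 Y0.00 Z20.72
G1 X14.50 Y0.00 E0.4220
G1 X14.50 Y14.00 E0.8294
G1 X0.00 Y14.00 E1.2514
G1 X0.00 Y0.00 E1.6588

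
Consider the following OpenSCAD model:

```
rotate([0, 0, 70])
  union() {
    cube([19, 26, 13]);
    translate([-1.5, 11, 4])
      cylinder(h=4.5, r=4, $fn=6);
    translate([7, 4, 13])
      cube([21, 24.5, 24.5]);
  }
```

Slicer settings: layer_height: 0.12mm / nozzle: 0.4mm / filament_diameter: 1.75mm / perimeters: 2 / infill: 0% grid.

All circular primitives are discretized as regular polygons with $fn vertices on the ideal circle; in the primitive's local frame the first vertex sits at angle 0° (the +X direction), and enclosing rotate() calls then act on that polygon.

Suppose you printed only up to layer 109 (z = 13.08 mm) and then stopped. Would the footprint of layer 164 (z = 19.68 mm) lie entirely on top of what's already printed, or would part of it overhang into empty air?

entirely on top

Compare the two slices. At z = 13.08: the cube is absent (z outside [0, 13]); the cylinder at (-1.5, 11) does not reach this height (z outside [4, 8.5]); the cube at (7, 4) is present — its section is the full 21×24.5 rectangle (area 514.50 mm²); Merging all regions: only the 21×24.5 cube at (7, 4) is present, so the union is just that shape — area = 514.50 mm²; (whole slice rotated 70° about Z — lengths, areas and connectivity unchanged). At z = 19.68: the cube is absent (z outside [0, 13]); the cylinder at (-1.5, 11) is not intersected at this z (z outside [4, 8.5]); the cube at (7, 4) (footprint 21×24.5) is included at this height (area 514.50 mm²); Combining (union): only the 21×24.5 cube at (7, 4) is present, so the union is just that shape — area = 514.50 mm²; (whole slice rotated 70° about Z — lengths, areas and connectivity unchanged). Checking containment: the cross-section at z = 19.68 is a subset of the cross-section at z = 13.08.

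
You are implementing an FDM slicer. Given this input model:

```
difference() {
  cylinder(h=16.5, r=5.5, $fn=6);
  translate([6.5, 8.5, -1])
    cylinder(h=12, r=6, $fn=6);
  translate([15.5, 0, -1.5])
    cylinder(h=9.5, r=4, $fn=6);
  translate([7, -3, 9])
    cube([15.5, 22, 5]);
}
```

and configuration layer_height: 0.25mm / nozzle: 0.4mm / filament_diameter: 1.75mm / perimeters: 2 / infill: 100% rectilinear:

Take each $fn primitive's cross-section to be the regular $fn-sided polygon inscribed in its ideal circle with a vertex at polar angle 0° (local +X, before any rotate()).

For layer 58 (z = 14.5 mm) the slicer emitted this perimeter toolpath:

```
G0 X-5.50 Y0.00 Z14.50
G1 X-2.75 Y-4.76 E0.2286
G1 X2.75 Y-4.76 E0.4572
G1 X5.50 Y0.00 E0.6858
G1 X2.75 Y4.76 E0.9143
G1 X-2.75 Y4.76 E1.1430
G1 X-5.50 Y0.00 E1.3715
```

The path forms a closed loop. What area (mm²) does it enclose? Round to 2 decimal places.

Apply the shoelace formula to the sequence of (X, Y) vertices; enclosed area = 78.54 mm².

78.54 mm²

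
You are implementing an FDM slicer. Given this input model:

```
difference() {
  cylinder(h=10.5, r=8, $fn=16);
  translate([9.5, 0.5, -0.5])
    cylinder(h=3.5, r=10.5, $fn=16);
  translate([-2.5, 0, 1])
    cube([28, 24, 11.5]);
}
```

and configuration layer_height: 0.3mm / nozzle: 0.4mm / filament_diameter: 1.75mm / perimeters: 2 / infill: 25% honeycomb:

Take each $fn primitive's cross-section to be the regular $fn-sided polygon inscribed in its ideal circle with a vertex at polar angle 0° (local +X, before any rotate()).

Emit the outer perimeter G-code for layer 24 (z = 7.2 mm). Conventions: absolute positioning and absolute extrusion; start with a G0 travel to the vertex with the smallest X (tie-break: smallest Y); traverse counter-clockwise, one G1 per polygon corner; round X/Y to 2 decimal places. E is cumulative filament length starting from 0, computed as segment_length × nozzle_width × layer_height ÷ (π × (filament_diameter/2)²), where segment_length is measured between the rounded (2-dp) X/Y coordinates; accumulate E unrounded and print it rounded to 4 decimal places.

At z = 7.2 mm: the r=8 cylinder gives a regular 16-gon of circumradius 8 (constant along its height); the cylinder at (9.5, 0.5) is absent (z outside [-0.5, 3]); the 28×24 cube at (-2.5, 0) contributes its full rectangle; Subtracting the remaining from the first: starting from the r=8 cylinder, the 28×24 cube at (-2.5, 0) partially overlaps it — only the 68.36 mm² overlap (of its 672.00 mm²) is removed, clipping the outline — 1 connected region. The outline is a single polygon with 14 vertices. Extrusion per mm of travel: 0.4 × 0.3 / (π × 0.875²) = 0.049890. Accumulating E over each segment gives final E = 2.6397.

G0 X-8.00 Y0.00 Z7.20
G1 X-7.39 Y-3.06 E0.1557
G1 X-5.66 Y-5.66 E0.3115
G1 X-3.06 Y-7.39 E0.4673
G1 X0.00 Y-8.00 E0.6229
G1 X3.06 Y-7.39 E0.7786
G1 X5.66 Y-5.66 E0.9344
G1 X7.39 Y-3.06 E1.0902
G1 X8.00 Y0.00 E1.2459
G1 X-2.50 Y0.00 E1.7697
G1 X-2.50 Y7.50 E2.1439
G1 X-3.06 Y7.39 E2.1724
G1 X-5.66 Y5.66 E2.3282
G1 X-7.39 Y3.06 E2.4840
G1 X-8.00 Y0.00 E2.6397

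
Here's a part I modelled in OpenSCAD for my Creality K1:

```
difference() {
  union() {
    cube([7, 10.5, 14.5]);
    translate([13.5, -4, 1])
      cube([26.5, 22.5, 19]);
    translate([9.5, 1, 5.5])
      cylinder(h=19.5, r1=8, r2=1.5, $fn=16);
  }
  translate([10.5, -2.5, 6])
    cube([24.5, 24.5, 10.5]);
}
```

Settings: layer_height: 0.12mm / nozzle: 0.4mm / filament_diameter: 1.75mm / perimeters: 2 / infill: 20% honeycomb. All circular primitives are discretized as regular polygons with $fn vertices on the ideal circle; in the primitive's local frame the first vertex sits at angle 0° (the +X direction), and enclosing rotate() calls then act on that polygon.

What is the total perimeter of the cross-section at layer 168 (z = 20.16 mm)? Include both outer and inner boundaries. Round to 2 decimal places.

At z = 20.16 mm: the cube is absent (z outside [0, 14.5]); the cube at (13.5, -4) does not reach this height (z outside [1, 20]); the cone at (9.5, 1) (r1=8→r2=1.5) has section circumradius 3.113 here — a regular 16-gon (perimeter = 2·16·3.113·sin(180°/16) = 19.44 mm); Taking the union: only the cone at (9.5, 1) is present, so the union is just that shape — boundary = 19.44 mm; the cube at (10.5, -2.5) is absent (z outside [6, 16.5]); After the difference (first − rest): none of the subtracted shapes is present at this height, so the result so far is unchanged — boundary = 19.44 mm. Overall, the cross-section is a single solid region. Total boundary length (outer) = 19.44 mm.

19.44 mm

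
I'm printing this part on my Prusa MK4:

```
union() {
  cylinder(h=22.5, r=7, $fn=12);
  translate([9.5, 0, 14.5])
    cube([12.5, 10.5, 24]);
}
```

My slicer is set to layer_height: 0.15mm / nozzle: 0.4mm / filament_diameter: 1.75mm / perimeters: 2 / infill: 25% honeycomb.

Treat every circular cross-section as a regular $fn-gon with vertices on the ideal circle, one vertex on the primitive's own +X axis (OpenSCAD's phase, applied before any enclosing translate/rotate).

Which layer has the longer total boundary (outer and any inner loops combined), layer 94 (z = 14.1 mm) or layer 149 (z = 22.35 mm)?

layer 149 (z = 22.35 mm)

Layer 94 (z = 14.1): the cylinder: section is a regular 12-gon, circumradius r=7 (perimeter = 2·12·7.000·sin(180°/12) = 43.48 mm); the cube at (9.5, 0) is absent (z outside [14.5, 38.5]); Combining (union): only the r=7 cylinder is present, so the union is just that shape — boundary = 43.48 mm. So its perimeter = 43.48 mm. Layer 149 (z = 22.35): the cylinder: section is a regular 12-gon, circumradius r=7 (perimeter = 2·12·7.000·sin(180°/12) = 43.48 mm); the 12.5×10.5 cube at (9.5, 0) contributes its full rectangle (perimeter 46.00 mm); Taking the union: the 2 present regions are separate (no shared area or edge), so areas and boundary lengths simply add and each stays a separate island — boundary = 89.48 mm. So its perimeter = 89.48 mm. Layer 149 is larger (89.48 vs 43.48 mm).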